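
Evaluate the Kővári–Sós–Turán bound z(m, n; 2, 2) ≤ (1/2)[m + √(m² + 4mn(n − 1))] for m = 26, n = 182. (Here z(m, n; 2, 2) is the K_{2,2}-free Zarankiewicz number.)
z(26, 182; 2, 2) ≤ (1/2)[26 + √(26² + 4·26·182·181)] = (1/2)[26 + √3426644] = 938.5598

Kővári–Sós–Turán: let r_1, ..., r_26 be the row sums and z = Σ r_i the total number of 1s. Each pair of columns can share at most one row with both entries 1 (else a 2×2 all-ones block appears), so Σ_i C(r_i, 2) ≤ C(182, 2) = 16471. By convexity Σ_i C(r_i, 2) ≥ 26·C(z/26, 2) = z(z − 26)/(2·26), giving z² − 26z − 26·182·181 ≤ 0 and hence z ≤ (1/2)[26 + √(676 + 4·856492)] = (1/2)[26 + √3426644] ≈ (1/2)(26 + 1851.1197) = 938.5598.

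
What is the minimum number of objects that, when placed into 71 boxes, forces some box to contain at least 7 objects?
n = (7 − 1)·71 + 1 = 427

By the generalised pigeonhole principle, to guarantee some box contains ≥ r objects we need more than (r − 1) · k objects total. Threshold: n = (r − 1) · k + 1. With r = 7 and k = 71: n = 6 · 71 + 1 = 426 + 1 = 427. For n = 426 = 6 · 71, we can put exactly 6 objects in every box, avoiding 7 in any single one — so 427 is tight.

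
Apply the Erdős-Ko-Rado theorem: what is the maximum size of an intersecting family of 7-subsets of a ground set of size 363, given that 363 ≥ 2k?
max |F| = C(362, 6) = 2997998892714

Erdős-Ko-Rado (1961): when n ≥ 2k, max |F| = C(n−1, k−1). The bound is attained by the star {A : i ∈ A} for any fixed i ∈ [n]. Here C(363−1, 7−1) = C(362, 6) = 2997998892714.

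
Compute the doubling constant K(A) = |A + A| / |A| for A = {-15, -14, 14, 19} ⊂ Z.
K = |A + A| / |A| = 10/4 = 5/2

Enumerate A + A = {a + b : a, b ∈ A}. With |A| = 4, there are |A|^2 = 16 ordered sum pairs; collecting distinct values, A + A = {-30, -29, -28, -1, 0, 4, 5, 28, 33, 38}, so |A + A| = 10. Thus K = 10/4 = 5/2. For comparison, the minimum possible |A + A| over all 4-element sets is 2·4 − 1 = 7 (so min K = 7/4), attained only by arithmetic progressions.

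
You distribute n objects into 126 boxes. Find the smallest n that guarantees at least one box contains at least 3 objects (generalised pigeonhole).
n = (3 − 1)·126 + 1 = 253

By the generalised pigeonhole principle, to guarantee some box contains ≥ r objects we need more than (r − 1) · k objects total. Threshold: n = (r − 1) · k + 1. With r = 3 and k = 126: n = 2 · 126 + 1 = 252 + 1 = 253. For n = 252 = 2 · 126, we can put exactly 2 objects in every box, avoiding 3 in any single one — so 253 is tight.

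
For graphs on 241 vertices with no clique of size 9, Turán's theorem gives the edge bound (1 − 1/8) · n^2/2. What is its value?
Turán density bound = (7/8) · 241^2/2 = 406567/16 ≈ 25410.4375

Turán's theorem: ex(n, K_{r+1}) is achieved by the complete r-partite Turán graph T(n, r) with parts as balanced as possible, and is at most (1 − 1/r) · n^2/2. For r = 8, n = 241: the density bound is (7/8) · 58081/2 = 406567/16 ≈ 25410.4375. The integer-valued extremum is e(T(241, 8)) = 25410, which is strictly less than the density bound 406567/16 since 8 ∤ 241 (the parts of T(241, 8) cannot all be equal).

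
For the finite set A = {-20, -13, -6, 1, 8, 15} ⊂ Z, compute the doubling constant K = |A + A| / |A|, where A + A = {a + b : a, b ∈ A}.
K = |A + A| / |A| = 11/6

Enumerate A + A = {a + b : a, b ∈ A}. With |A| = 6, there are |A|^2 = 36 ordered sum pairs; collecting distinct values, A + A = {-40, -33, -26, -19, -12, -5, 2, 9, 16, 23, 30}, so |A + A| = 11. Thus K = 11/6. Here |A + A| = 2|A| − 1 = 11, the minimum possible — so K = 11/6 is minimal, which holds iff A is an arithmetic progression.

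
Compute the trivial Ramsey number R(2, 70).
R(2, 70) = 70

R(2, k) = k for all k ≥ 2: in a 2-colouring of K_k, either some edge is red (a red K_2) or all edges are blue (a blue K_k). And K_{69} coloured all-blue has no blue K_70, so R(2, 70) > 69. Hence R(2, 70) = 70.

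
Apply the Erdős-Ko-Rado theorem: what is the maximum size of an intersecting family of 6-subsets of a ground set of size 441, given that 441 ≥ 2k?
max |F| = C(440, 5) = 134331538088

The Erdős-Ko-Rado theorem states: for n ≥ 2k, an intersecting family of k-subsets of an n-element set has size at most C(n − 1, k − 1), with equality for 'star' families {A ⊆ [n] : |A| = k, i ∈ A} (fix an element i). For n = 441, k = 6: C(440, 5) = 134331538088.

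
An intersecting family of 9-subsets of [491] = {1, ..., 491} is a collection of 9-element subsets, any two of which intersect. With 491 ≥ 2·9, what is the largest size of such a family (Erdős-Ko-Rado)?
max |F| = C(490, 8) = 77822234984371185

Erdős-Ko-Rado (1961): when n ≥ 2k, max |F| = C(n−1, k−1). The bound is attained by the star {A : i ∈ A} for any fixed i ∈ [n]. Here C(491−1, 9−1) = C(490, 8) = 77822234984371185.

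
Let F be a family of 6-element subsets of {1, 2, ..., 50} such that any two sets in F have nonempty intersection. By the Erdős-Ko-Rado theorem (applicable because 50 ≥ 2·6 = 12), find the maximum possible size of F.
max |F| = C(49, 5) = 1906884

The Erdős-Ko-Rado theorem states: for n ≥ 2k, an intersecting family of k-subsets of an n-element set has size at most C(n − 1, k − 1), with equality for 'star' families {A ⊆ [n] : |A| = k, i ∈ A} (fix an element i). For n = 50, k = 6: C(49, 5) = 1906884.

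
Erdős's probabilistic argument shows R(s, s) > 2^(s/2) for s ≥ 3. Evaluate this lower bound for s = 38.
2^(38/2) = 524288; so R(38, 38) > 524288

Colour each edge of K_n uniformly at random with red/blue. The expected number of monochromatic K_38 is C(n, 38) · 2 · 2^(−C(38,2)). If C(n, 38) · 2^(1 − C(38,2)) < 1, then with positive probability no monochromatic K_38 exists, so R(38, 38) > n. The standard estimate C(n, 38) ≤ n^38/38! shows this inequality holds whenever n ≤ 2^(38/2) (since 38! · 2^(C(38,2) − 1) > 2^(38^2/2) ≥ n^38). Hence R(38, 38) > 2^(38/2) = 524288.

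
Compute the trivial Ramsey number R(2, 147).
R(2, 147) = 147

R(2, k) = k for all k ≥ 2: in a 2-colouring of K_k, either some edge is red (a red K_2) or all edges are blue (a blue K_k). And K_{146} coloured all-blue has no blue K_147, so R(2, 147) > 146. Hence R(2, 147) = 147.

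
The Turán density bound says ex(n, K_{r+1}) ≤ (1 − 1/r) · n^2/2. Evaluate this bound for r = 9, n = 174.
Turán density bound = (8/9) · 174^2/2 = 13456

Turán's theorem: ex(n, K_{r+1}) is achieved by the complete r-partite Turán graph T(n, r) with parts as balanced as possible, and is at most (1 − 1/r) · n^2/2. For r = 9, n = 174: the density bound is (8/9) · 30276/2 = 13456. The integer-valued extremum is e(T(174, 9)) = 13455, which is strictly less than the density bound 13456 since 9 ∤ 174 (the parts of T(174, 9) cannot all be equal).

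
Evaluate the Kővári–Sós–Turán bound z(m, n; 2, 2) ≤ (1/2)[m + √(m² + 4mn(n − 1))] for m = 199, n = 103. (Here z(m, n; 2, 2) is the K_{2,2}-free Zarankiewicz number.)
z(199, 103; 2, 2) ≤ (1/2)[199 + √(199² + 4·199·103·102)] = (1/2)[199 + √8402377] = 1548.8427

Kővári–Sós–Turán: let r_1, ..., r_199 be the row sums and z = Σ r_i the total number of 1s. Each pair of columns can share at most one row with both entries 1 (else a 2×2 all-ones block appears), so Σ_i C(r_i, 2) ≤ C(103, 2) = 5253. By convexity Σ_i C(r_i, 2) ≥ 199·C(z/199, 2) = z(z − 199)/(2·199), giving z² − 199z − 199·103·102 ≤ 0 and hence z ≤ (1/2)[199 + √(39601 + 4·2090694)] = (1/2)[199 + √8402377] ≈ (1/2)(199 + 2898.6854) = 1548.8427.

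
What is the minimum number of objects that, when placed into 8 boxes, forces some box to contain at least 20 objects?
n = (20 − 1)·8 + 1 = 153

By the generalised pigeonhole principle, to guarantee some box contains ≥ r objects we need more than (r − 1) · k objects total. Threshold: n = (r − 1) · k + 1. With r = 20 and k = 8: n = 19 · 8 + 1 = 152 + 1 = 153. For n = 152 = 19 · 8, we can put exactly 19 objects in every box, avoiding 20 in any single one — so 153 is tight.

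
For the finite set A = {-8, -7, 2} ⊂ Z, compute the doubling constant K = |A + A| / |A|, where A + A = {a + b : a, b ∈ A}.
K = |A + A| / |A| = 6/3 = 2

Enumerate A + A = {a + b : a, b ∈ A}. With |A| = 3, there are |A|^2 = 9 ordered sum pairs; collecting distinct values, A + A = {-16, -15, -14, -6, -5, 4}, so |A + A| = 6. Thus K = 6/3 = 2. For comparison, the minimum possible |A + A| over all 3-element sets is 2·3 − 1 = 5 (so min K = 5/3), attained only by arithmetic progressions.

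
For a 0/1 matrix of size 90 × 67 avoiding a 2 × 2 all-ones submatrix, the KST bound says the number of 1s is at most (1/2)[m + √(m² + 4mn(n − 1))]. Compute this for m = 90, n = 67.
z(90, 67; 2, 2) ≤ (1/2)[90 + √(90² + 4·90·67·66)] = (1/2)[90 + √1600020] = 677.4595

Kővári–Sós–Turán: let r_1, ..., r_90 be the row sums and z = Σ r_i the total number of 1s. Each pair of columns can share at most one row with both entries 1 (else a 2×2 all-ones block appears), so Σ_i C(r_i, 2) ≤ C(67, 2) = 2211. By convexity Σ_i C(r_i, 2) ≥ 90·C(z/90, 2) = z(z − 90)/(2·90), giving z² − 90z − 90·67·66 ≤ 0 and hence z ≤ (1/2)[90 + √(8100 + 4·397980)] = (1/2)[90 + √1600020] ≈ (1/2)(90 + 1264.919) = 677.4595.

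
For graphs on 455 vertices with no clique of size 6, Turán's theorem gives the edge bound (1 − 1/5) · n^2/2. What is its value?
Turán density bound = (4/5) · 455^2/2 = 82810

Turán's theorem: ex(n, K_{r+1}) is achieved by the complete r-partite Turán graph T(n, r) with parts as balanced as possible, and is at most (1 − 1/r) · n^2/2. For r = 5, n = 455: the density bound is (4/5) · 207025/2 = 82810. Since 5 ∣ 455, the Turán graph T(455, 5) has parts of equal size 91, and its edge count e(T(455, 5)) = 82810 attains the density bound exactly.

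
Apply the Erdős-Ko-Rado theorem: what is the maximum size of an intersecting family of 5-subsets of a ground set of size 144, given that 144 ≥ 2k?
max |F| = C(143, 4) = 16701685

Erdős-Ko-Rado (1961): when n ≥ 2k, max |F| = C(n−1, k−1). The bound is attained by the star {A : i ∈ A} for any fixed i ∈ [n]. Here C(144−1, 5−1) = C(143, 4) = 16701685.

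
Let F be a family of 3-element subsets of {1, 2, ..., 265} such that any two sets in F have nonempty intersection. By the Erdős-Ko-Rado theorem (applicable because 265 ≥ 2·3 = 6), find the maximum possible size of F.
max |F| = C(264, 2) = 34716

Erdős-Ko-Rado (1961): when n ≥ 2k, max |F| = C(n−1, k−1). The bound is attained by the star {A : i ∈ A} for any fixed i ∈ [n]. Here C(265−1, 3−1) = C(264, 2) = 34716.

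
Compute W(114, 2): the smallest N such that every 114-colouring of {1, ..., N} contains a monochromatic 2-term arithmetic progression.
W(114, 2) = 114 + 1 = 115

A 2-term AP is any pair of integers, so a monochromatic 2-AP exists iff some colour is used at least twice. With 114 colours, the colouring i ↦ i on {1, ..., 114} uses each colour once, avoiding any monochromatic pair, so W(114, 2) > 114. For {1, ..., 115}, pigeonhole forces two integers of the same colour, which form a monochromatic 2-AP. Hence W(114, 2) = 115.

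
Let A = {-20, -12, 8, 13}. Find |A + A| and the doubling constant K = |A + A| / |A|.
K = |A + A| / |A| = 10/4 = 5/2

Enumerate A + A = {a + b : a, b ∈ A}. With |A| = 4, there are |A|^2 = 16 ordered sum pairs; collecting distinct values, A + A = {-40, -32, -24, -12, -7, -4, 1, 16, 21, 26}, so |A + A| = 10. Thus K = 10/4 = 5/2. For comparison, the minimum possible |A + A| over all 4-element sets is 2·4 − 1 = 7 (so min K = 7/4), attained only by arithmetic progressions.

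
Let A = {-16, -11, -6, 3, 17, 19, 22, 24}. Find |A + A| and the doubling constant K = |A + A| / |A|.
K = |A + A| / |A| = 29/8

Enumerate A + A = {a + b : a, b ∈ A}. With |A| = 8, there are |A|^2 = 64 ordered sum pairs; collecting distinct values, A + A = {-32, -27, -22, -17, -13, -12, -8, -3, 1, 3, 6, 8, 11, 13, 16, 18, 20, 22, 25, 27, 34, 36, 38, 39, 41, 43, 44, 46, 48}, so |A + A| = 29. Thus K = 29/8. For comparison, the minimum possible |A + A| over all 8-element sets is 2·8 − 1 = 15 (so min K = 15/8), attained only by arithmetic progressions.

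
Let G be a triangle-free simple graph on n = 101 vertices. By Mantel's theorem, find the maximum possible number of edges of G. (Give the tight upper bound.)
ex(101, K_3) = ⌊101^2/4⌋ = 2550

Mantel (1907): a triangle-free graph on n vertices has at most ⌊n^2/4⌋ edges, with equality for the complete bipartite graph K_{⌊n/2⌋, ⌈n/2⌉}. For n = 101: ⌊101^2/4⌋ = ⌊10201/4⌋ = 2550. The extremal graph is K_{50, 51}, which has 50·51 = 2550 edges.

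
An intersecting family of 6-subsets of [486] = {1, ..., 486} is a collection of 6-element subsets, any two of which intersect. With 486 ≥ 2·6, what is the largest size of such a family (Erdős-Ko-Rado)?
max |F| = C(485, 5) = 219050929097

The Erdős-Ko-Rado theorem states: for n ≥ 2k, an intersecting family of k-subsets of an n-element set has size at most C(n − 1, k − 1), with equality for 'star' families {A ⊆ [n] : |A| = k, i ∈ A} (fix an element i). For n = 486, k = 6: C(485, 5) = 219050929097.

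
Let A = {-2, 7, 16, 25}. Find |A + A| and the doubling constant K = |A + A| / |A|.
K = |A + A| / |A| = 7/4

Enumerate A + A = {a + b : a, b ∈ A}. With |A| = 4, there are |A|^2 = 16 ordered sum pairs; collecting distinct values, A + A = {-4, 5, 14, 23, 32, 41, 50}, so |A + A| = 7. Thus K = 7/4. Here |A + A| = 2|A| − 1 = 7, the minimum possible — so K = 7/4 is minimal, which holds iff A is an arithmetic progression.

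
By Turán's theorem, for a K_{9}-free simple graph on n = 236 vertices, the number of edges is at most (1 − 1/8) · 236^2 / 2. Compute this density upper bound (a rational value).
Turán density bound = (7/8) · 236^2/2 = 24367

Turán's theorem: ex(n, K_{r+1}) is achieved by the complete r-partite Turán graph T(n, r) with parts as balanced as possible, and is at most (1 − 1/r) · n^2/2. For r = 8, n = 236: the density bound is (7/8) · 55696/2 = 24367. The integer-valued extremum is e(T(236, 8)) = 24366, which is strictly less than the density bound 24367 since 8 ∤ 236 (the parts of T(236, 8) cannot all be equal).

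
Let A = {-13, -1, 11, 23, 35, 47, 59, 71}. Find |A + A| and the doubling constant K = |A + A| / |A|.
K = |A + A| / |A| = 15/8

Enumerate A + A = {a + b : a, b ∈ A}. With |A| = 8, there are |A|^2 = 64 ordered sum pairs; collecting distinct values, A + A = {-26, -14, -2, 10, 22, 34, 46, 58, 70, 82, 94, 106, 118, 130, 142}, so |A + A| = 15. Thus K = 15/8. Here |A + A| = 2|A| − 1 = 15, the minimum possible — so K = 15/8 is minimal, which holds iff A is an arithmetic progression.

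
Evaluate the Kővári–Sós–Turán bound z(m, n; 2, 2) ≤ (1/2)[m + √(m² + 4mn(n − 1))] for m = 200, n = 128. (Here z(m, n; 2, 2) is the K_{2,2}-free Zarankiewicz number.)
z(200, 128; 2, 2) ≤ (1/2)[200 + √(200² + 4·200·128·127)] = (1/2)[200 + √13044800] = 1905.8793

Kővári–Sós–Turán: let r_1, ..., r_200 be the row sums and z = Σ r_i the total number of 1s. Each pair of columns can share at most one row with both entries 1 (else a 2×2 all-ones block appears), so Σ_i C(r_i, 2) ≤ C(128, 2) = 8128. By convexity Σ_i C(r_i, 2) ≥ 200·C(z/200, 2) = z(z − 200)/(2·200), giving z² − 200z − 200·128·127 ≤ 0 and hence z ≤ (1/2)[200 + √(40000 + 4·3251200)] = (1/2)[200 + √13044800] ≈ (1/2)(200 + 3611.7586) = 1905.8793.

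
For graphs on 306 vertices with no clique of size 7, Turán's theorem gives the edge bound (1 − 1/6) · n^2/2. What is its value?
Turán density bound = (5/6) · 306^2/2 = 39015

Turán's theorem: ex(n, K_{r+1}) is achieved by the complete r-partite Turán graph T(n, r) with parts as balanced as possible, and is at most (1 − 1/r) · n^2/2. For r = 6, n = 306: the density bound is (5/6) · 93636/2 = 39015. Since 6 ∣ 306, the Turán graph T(306, 6) has parts of equal size 51, and its edge count e(T(306, 6)) = 39015 attains the density bound exactly.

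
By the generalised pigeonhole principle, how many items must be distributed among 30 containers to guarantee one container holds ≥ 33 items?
n = (33 − 1)·30 + 1 = 961

By the generalised pigeonhole principle, to guarantee some box contains ≥ r objects we need more than (r − 1) · k objects total. Threshold: n = (r − 1) · k + 1. With r = 33 and k = 30: n = 32 · 30 + 1 = 960 + 1 = 961. For n = 960 = 32 · 30, we can put exactly 32 objects in every box, avoiding 33 in any single one — so 961 is tight.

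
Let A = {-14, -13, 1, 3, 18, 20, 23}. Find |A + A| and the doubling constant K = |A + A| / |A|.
K = |A + A| / |A| = 25/7

Enumerate A + A = {a + b : a, b ∈ A}. With |A| = 7, there are |A|^2 = 49 ordered sum pairs; collecting distinct values, A + A = {-28, -27, -26, -13, -12, -11, -10, 2, 4, 5, 6, 7, 9, 10, 19, 21, 23, 24, 26, 36, 38, 40, 41, 43, 46}, so |A + A| = 25. Thus K = 25/7. For comparison, the minimum possible |A + A| over all 7-element sets is 2·7 − 1 = 13 (so min K = 13/7), attained only by arithmetic progressions.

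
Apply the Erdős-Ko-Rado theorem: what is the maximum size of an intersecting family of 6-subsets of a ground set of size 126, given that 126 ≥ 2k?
max |F| = C(125, 5) = 234531275

The Erdős-Ko-Rado theorem states: for n ≥ 2k, an intersecting family of k-subsets of an n-element set has size at most C(n − 1, k − 1), with equality for 'star' families {A ⊆ [n] : |A| = k, i ∈ A} (fix an element i). For n = 126, k = 6: C(125, 5) = 234531275.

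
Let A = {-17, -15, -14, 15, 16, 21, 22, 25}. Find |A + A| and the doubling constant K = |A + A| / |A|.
K = |A + A| / |A| = 32/8 = 4

Enumerate A + A = {a + b : a, b ∈ A}. With |A| = 8, there are |A|^2 = 64 ordered sum pairs; collecting distinct values, A + A = {-34, -32, -31, -30, -29, -28, -2, -1, 0, 1, 2, 4, 5, 6, 7, 8, 10, 11, 30, 31, 32, 36, 37, 38, 40, 41, 42, 43, 44, 46, 47, 50}, so |A + A| = 32. Thus K = 32/8 = 4. For comparison, the minimum possible |A + A| over all 8-element sets is 2·8 − 1 = 15 (so min K = 15/8), attained only by arithmetic progressions.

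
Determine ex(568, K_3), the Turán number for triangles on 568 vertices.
ex(568, K_3) = ⌊568^2/4⌋ = 80656

Mantel (1907): a triangle-free graph on n vertices has at most ⌊n^2/4⌋ edges, with equality for the complete bipartite graph K_{⌊n/2⌋, ⌈n/2⌉}. For n = 568: ⌊568^2/4⌋ = ⌊322624/4⌋ = 80656. The extremal graph is K_{284, 284}, which has 284·284 = 80656 edges.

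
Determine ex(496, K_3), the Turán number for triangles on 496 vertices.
ex(496, K_3) = ⌊496^2/4⌋ = 61504

Mantel (1907): a triangle-free graph on n vertices has at most ⌊n^2/4⌋ edges, with equality for the complete bipartite graph K_{⌊n/2⌋, ⌈n/2⌉}. For n = 496: ⌊496^2/4⌋ = ⌊246016/4⌋ = 61504. The extremal graph is K_{248, 248}, which has 248·248 = 61504 edges.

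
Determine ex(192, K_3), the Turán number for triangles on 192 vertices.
ex(192, K_3) = ⌊192^2/4⌋ = 9216

Mantel (1907): a triangle-free graph on n vertices has at most ⌊n^2/4⌋ edges, with equality for the complete bipartite graph K_{⌊n/2⌋, ⌈n/2⌉}. For n = 192: ⌊192^2/4⌋ = ⌊36864/4⌋ = 9216. The extremal graph is K_{96, 96}, which has 96·96 = 9216 edges.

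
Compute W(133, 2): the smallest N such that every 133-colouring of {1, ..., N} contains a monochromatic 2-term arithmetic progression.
W(133, 2) = 133 + 1 = 134

A 2-term AP is any pair of integers, so a monochromatic 2-AP exists iff some colour is used at least twice. With 133 colours, the colouring i ↦ i on {1, ..., 133} uses each colour once, avoiding any monochromatic pair, so W(133, 2) > 133. For {1, ..., 134}, pigeonhole forces two integers of the same colour, which form a monochromatic 2-AP. Hence W(133, 2) = 134.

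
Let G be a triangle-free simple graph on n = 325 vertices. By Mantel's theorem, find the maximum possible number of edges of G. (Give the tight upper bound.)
ex(325, K_3) = ⌊325^2/4⌋ = 26406

Mantel (1907): a triangle-free graph on n vertices has at most ⌊n^2/4⌋ edges, with equality for the complete bipartite graph K_{⌊n/2⌋, ⌈n/2⌉}. For n = 325: ⌊325^2/4⌋ = ⌊105625/4⌋ = 26406. The extremal graph is K_{162, 163}, which has 162·163 = 26406 edges.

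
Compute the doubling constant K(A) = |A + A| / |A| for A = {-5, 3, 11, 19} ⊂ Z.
K = |A + A| / |A| = 7/4

Enumerate A + A = {a + b : a, b ∈ A}. With |A| = 4, there are |A|^2 = 16 ordered sum pairs; collecting distinct values, A + A = {-10, -2, 6, 14, 22, 30, 38}, so |A + A| = 7. Thus K = 7/4. Here |A + A| = 2|A| − 1 = 7, the minimum possible — so K = 7/4 is minimal, which holds iff A is an arithmetic progression.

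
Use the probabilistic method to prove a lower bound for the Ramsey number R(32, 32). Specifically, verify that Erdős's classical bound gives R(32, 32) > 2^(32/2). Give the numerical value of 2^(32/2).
2^(32/2) = 65536; so R(32, 32) > 65536

Colour each edge of K_n uniformly at random with red/blue. The expected number of monochromatic K_32 is C(n, 32) · 2 · 2^(−C(32,2)). If C(n, 32) · 2^(1 − C(32,2)) < 1, then with positive probability no monochromatic K_32 exists, so R(32, 32) > n. The standard estimate C(n, 32) ≤ n^32/32! shows this inequality holds whenever n ≤ 2^(32/2) (since 32! · 2^(C(32,2) − 1) > 2^(32^2/2) ≥ n^32). Hence R(32, 32) > 2^(32/2) = 65536.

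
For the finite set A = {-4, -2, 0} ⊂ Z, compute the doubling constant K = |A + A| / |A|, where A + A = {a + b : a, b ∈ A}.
K = |A + A| / |A| = 5/3

Enumerate A + A = {a + b : a, b ∈ A}. With |A| = 3, there are |A|^2 = 9 ordered sum pairs; collecting distinct values, A + A = {-8, -6, -4, -2, 0}, so |A + A| = 5. Thus K = 5/3. Here |A + A| = 2|A| − 1 = 5, the minimum possible — so K = 5/3 is minimal, which holds iff A is an arithmetic progression.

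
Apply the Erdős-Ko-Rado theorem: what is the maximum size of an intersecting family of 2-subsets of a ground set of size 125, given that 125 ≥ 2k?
max |F| = C(124, 1) = 124

Erdős-Ko-Rado (1961): when n ≥ 2k, max |F| = C(n−1, k−1). The bound is attained by the star {A : i ∈ A} for any fixed i ∈ [n]. Here C(125−1, 2−1) = C(124, 1) = 124.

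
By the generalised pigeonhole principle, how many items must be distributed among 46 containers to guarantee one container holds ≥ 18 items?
n = (18 − 1)·46 + 1 = 783

By the generalised pigeonhole principle, to guarantee some box contains ≥ r objects we need more than (r − 1) · k objects total. Threshold: n = (r − 1) · k + 1. With r = 18 and k = 46: n = 17 · 46 + 1 = 782 + 1 = 783. For n = 782 = 17 · 46, we can put exactly 17 objects in every box, avoiding 18 in any single one — so 783 is tight.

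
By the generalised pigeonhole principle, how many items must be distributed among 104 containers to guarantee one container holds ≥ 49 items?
n = (49 − 1)·104 + 1 = 4993

By the generalised pigeonhole principle, to guarantee some box contains ≥ r objects we need more than (r − 1) · k objects total. Threshold: n = (r − 1) · k + 1. With r = 49 and k = 104: n = 48 · 104 + 1 = 4992 + 1 = 4993. For n = 4992 = 48 · 104, we can put exactly 48 objects in every box, avoiding 49 in any single one — so 4993 is tight.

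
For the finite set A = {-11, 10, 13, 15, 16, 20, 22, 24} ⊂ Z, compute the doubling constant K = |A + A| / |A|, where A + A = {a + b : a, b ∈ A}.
K = |A + A| / |A| = 29/8

Enumerate A + A = {a + b : a, b ∈ A}. With |A| = 8, there are |A|^2 = 64 ordered sum pairs; collecting distinct values, A + A = {-22, -1, 2, 4, 5, 9, 11, 13, 20, 23, 25, 26, 28, 29, 30, 31, 32, 33, 34, 35, 36, 37, 38, 39, 40, 42, 44, 46, 48}, so |A + A| = 29. Thus K = 29/8. For comparison, the minimum possible |A + A| over all 8-element sets is 2·8 − 1 = 15 (so min K = 15/8), attained only by arithmetic progressions.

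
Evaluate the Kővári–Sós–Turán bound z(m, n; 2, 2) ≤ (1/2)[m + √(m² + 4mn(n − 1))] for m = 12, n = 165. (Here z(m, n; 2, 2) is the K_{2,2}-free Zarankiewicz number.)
z(12, 165; 2, 2) ≤ (1/2)[12 + √(12² + 4·12·165·164)] = (1/2)[12 + √1299024] = 575.8737

Kővári–Sós–Turán: let r_1, ..., r_12 be the row sums and z = Σ r_i the total number of 1s. Each pair of columns can share at most one row with both entries 1 (else a 2×2 all-ones block appears), so Σ_i C(r_i, 2) ≤ C(165, 2) = 13530. By convexity Σ_i C(r_i, 2) ≥ 12·C(z/12, 2) = z(z − 12)/(2·12), giving z² − 12z − 12·165·164 ≤ 0 and hence z ≤ (1/2)[12 + √(144 + 4·324720)] = (1/2)[12 + √1299024] ≈ (1/2)(12 + 1139.7473) = 575.8737.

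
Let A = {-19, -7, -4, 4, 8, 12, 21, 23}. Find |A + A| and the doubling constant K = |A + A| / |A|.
K = |A + A| / |A| = 31/8

Enumerate A + A = {a + b : a, b ∈ A}. With |A| = 8, there are |A|^2 = 64 ordered sum pairs; collecting distinct values, A + A = {-38, -26, -23, -15, -14, -11, -8, -7, -3, 0, 1, 2, 4, 5, 8, 12, 14, 16, 17, 19, 20, 24, 25, 27, 29, 31, 33, 35, 42, 44, 46}, so |A + A| = 31. Thus K = 31/8. For comparison, the minimum possible |A + A| over all 8-element sets is 2·8 − 1 = 15 (so min K = 15/8), attained only by arithmetic progressions.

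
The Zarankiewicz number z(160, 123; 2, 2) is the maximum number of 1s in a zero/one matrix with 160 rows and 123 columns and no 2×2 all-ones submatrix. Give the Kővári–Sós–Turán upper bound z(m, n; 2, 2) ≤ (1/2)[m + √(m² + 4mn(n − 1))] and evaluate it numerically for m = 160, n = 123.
z(160, 123; 2, 2) ≤ (1/2)[160 + √(160² + 4·160·123·122)] = (1/2)[160 + √9629440] = 1631.5669

Kővári–Sós–Turán: let r_1, ..., r_160 be the row sums and z = Σ r_i the total number of 1s. Each pair of columns can share at most one row with both entries 1 (else a 2×2 all-ones block appears), so Σ_i C(r_i, 2) ≤ C(123, 2) = 7503. By convexity Σ_i C(r_i, 2) ≥ 160·C(z/160, 2) = z(z − 160)/(2·160), giving z² − 160z − 160·123·122 ≤ 0 and hence z ≤ (1/2)[160 + √(25600 + 4·2400960)] = (1/2)[160 + √9629440] ≈ (1/2)(160 + 3103.1339) = 1631.5669.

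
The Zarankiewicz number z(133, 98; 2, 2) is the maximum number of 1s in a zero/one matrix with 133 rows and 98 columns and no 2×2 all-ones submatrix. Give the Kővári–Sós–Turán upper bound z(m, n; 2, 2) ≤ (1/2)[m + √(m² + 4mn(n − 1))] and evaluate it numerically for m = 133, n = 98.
z(133, 98; 2, 2) ≤ (1/2)[133 + √(133² + 4·133·98·97)] = (1/2)[133 + √5074881] = 1192.8748

Kővári–Sós–Turán: let r_1, ..., r_133 be the row sums and z = Σ r_i the total number of 1s. Each pair of columns can share at most one row with both entries 1 (else a 2×2 all-ones block appears), so Σ_i C(r_i, 2) ≤ C(98, 2) = 4753. By convexity Σ_i C(r_i, 2) ≥ 133·C(z/133, 2) = z(z − 133)/(2·133), giving z² − 133z − 133·98·97 ≤ 0 and hence z ≤ (1/2)[133 + √(17689 + 4·1264298)] = (1/2)[133 + √5074881] ≈ (1/2)(133 + 2252.7497) = 1192.8748.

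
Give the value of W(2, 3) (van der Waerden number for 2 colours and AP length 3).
W(2, 3) = 9

Lower bound: the 2-colouring RRBBRRBB of {1, ..., 8} (R at positions {1, 2, 5, 6}, B at {3, 4, 7, 8}) contains no monochromatic 3-term AP, so W(2, 3) > 8. Upper bound: a case analysis on any 2-colouring of {1, ..., 9} forces such an AP. Hence W(2, 3) = 9.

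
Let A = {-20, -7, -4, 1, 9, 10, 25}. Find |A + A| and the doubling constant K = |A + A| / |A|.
K = |A + A| / |A| = 24/7

Enumerate A + A = {a + b : a, b ∈ A}. With |A| = 7, there are |A|^2 = 49 ordered sum pairs; collecting distinct values, A + A = {-40, -27, -24, -19, -14, -11, -10, -8, -6, -3, 2, 3, 5, 6, 10, 11, 18, 19, 20, 21, 26, 34, 35, 50}, so |A + A| = 24. Thus K = 24/7. For comparison, the minimum possible |A + A| over all 7-element sets is 2·7 − 1 = 13 (so min K = 13/7), attained only by arithmetic progressions.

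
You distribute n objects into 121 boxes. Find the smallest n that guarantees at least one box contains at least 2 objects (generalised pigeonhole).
n = (2 − 1)·121 + 1 = 122

By the generalised pigeonhole principle, to guarantee some box contains ≥ r objects we need more than (r − 1) · k objects total. Threshold: n = (r − 1) · k + 1. With r = 2 and k = 121: n = 1 · 121 + 1 = 121 + 1 = 122. For n = 121 = 1 · 121, we can put exactly 1 objects in every box, avoiding 2 in any single one — so 122 is tight.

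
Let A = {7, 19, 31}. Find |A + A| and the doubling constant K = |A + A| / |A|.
K = |A + A| / |A| = 5/3

Enumerate A + A = {a + b : a, b ∈ A}. With |A| = 3, there are |A|^2 = 9 ordered sum pairs; collecting distinct values, A + A = {14, 26, 38, 50, 62}, so |A + A| = 5. Thus K = 5/3. Here |A + A| = 2|A| − 1 = 5, the minimum possible — so K = 5/3 is minimal, which holds iff A is an arithmetic progression.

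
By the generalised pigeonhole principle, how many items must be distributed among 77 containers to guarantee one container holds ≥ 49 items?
n = (49 − 1)·77 + 1 = 3697

By the generalised pigeonhole principle, to guarantee some box contains ≥ r objects we need more than (r − 1) · k objects total. Threshold: n = (r − 1) · k + 1. With r = 49 and k = 77: n = 48 · 77 + 1 = 3696 + 1 = 3697. For n = 3696 = 48 · 77, we can put exactly 48 objects in every box, avoiding 49 in any single one — so 3697 is tight.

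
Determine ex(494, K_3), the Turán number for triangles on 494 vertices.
ex(494, K_3) = ⌊494^2/4⌋ = 61009

Mantel (1907): a triangle-free graph on n vertices has at most ⌊n^2/4⌋ edges, with equality for the complete bipartite graph K_{⌊n/2⌋, ⌈n/2⌉}. For n = 494: ⌊494^2/4⌋ = ⌊244036/4⌋ = 61009. The extremal graph is K_{247, 247}, which has 247·247 = 61009 edges.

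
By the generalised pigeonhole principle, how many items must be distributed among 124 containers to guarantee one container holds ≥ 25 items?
n = (25 − 1)·124 + 1 = 2977

By the generalised pigeonhole principle, to guarantee some box contains ≥ r objects we need more than (r − 1) · k objects total. Threshold: n = (r − 1) · k + 1. With r = 25 and k = 124: n = 24 · 124 + 1 = 2976 + 1 = 2977. For n = 2976 = 24 · 124, we can put exactly 24 objects in every box, avoiding 25 in any single one — so 2977 is tight.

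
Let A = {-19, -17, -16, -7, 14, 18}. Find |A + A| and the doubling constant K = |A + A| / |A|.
K = |A + A| / |A| = 21/6 = 7/2

Enumerate A + A = {a + b : a, b ∈ A}. With |A| = 6, there are |A|^2 = 36 ordered sum pairs; collecting distinct values, A + A = {-38, -36, -35, -34, -33, -32, -26, -24, -23, -14, -5, -3, -2, -1, 1, 2, 7, 11, 28, 32, 36}, so |A + A| = 21. Thus K = 21/6 = 7/2. For comparison, the minimum possible |A + A| over all 6-element sets is 2·6 − 1 = 11 (so min K = 11/6), attained only by arithmetic progressions.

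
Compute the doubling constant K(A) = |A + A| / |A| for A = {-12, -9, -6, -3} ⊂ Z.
K = |A + A| / |A| = 7/4

Enumerate A + A = {a + b : a, b ∈ A}. With |A| = 4, there are |A|^2 = 16 ordered sum pairs; collecting distinct values, A + A = {-24, -21, -18, -15, -12, -9, -6}, so |A + A| = 7. Thus K = 7/4. Here |A + A| = 2|A| − 1 = 7, the minimum possible — so K = 7/4 is minimal, which holds iff A is an arithmetic progression.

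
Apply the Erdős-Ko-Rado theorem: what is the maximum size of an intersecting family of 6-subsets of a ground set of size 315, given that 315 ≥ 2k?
max |F| = C(314, 5) = 24635955812

The Erdős-Ko-Rado theorem states: for n ≥ 2k, an intersecting family of k-subsets of an n-element set has size at most C(n − 1, k − 1), with equality for 'star' families {A ⊆ [n] : |A| = k, i ∈ A} (fix an element i). For n = 315, k = 6: C(314, 5) = 24635955812.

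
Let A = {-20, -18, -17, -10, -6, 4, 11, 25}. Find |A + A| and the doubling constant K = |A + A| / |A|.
K = |A + A| / |A| = 31/8

Enumerate A + A = {a + b : a, b ∈ A}. With |A| = 8, there are |A|^2 = 64 ordered sum pairs; collecting distinct values, A + A = {-40, -38, -37, -36, -35, -34, -30, -28, -27, -26, -24, -23, -20, -16, -14, -13, -12, -9, -7, -6, -2, 1, 5, 7, 8, 15, 19, 22, 29, 36, 50}, so |A + A| = 31. Thus K = 31/8. For comparison, the minimum possible |A + A| over all 8-element sets is 2·8 − 1 = 15 (so min K = 15/8), attained only by arithmetic progressions.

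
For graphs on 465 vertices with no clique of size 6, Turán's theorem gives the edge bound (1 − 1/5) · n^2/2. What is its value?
Turán density bound = (4/5) · 465^2/2 = 86490

Turán's theorem: ex(n, K_{r+1}) is achieved by the complete r-partite Turán graph T(n, r) with parts as balanced as possible, and is at most (1 − 1/r) · n^2/2. For r = 5, n = 465: the density bound is (4/5) · 216225/2 = 86490. Since 5 ∣ 465, the Turán graph T(465, 5) has parts of equal size 93, and its edge count e(T(465, 5)) = 86490 attains the density bound exactly.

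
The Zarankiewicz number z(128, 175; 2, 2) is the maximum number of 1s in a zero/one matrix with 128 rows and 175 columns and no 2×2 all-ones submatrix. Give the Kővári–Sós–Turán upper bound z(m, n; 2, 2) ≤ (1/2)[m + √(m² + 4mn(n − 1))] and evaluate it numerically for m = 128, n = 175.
z(128, 175; 2, 2) ≤ (1/2)[128 + √(128² + 4·128·175·174)] = (1/2)[128 + √15606784] = 2039.2711

Kővári–Sós–Turán: let r_1, ..., r_128 be the row sums and z = Σ r_i the total number of 1s. Each pair of columns can share at most one row with both entries 1 (else a 2×2 all-ones block appears), so Σ_i C(r_i, 2) ≤ C(175, 2) = 15225. By convexity Σ_i C(r_i, 2) ≥ 128·C(z/128, 2) = z(z − 128)/(2·128), giving z² − 128z − 128·175·174 ≤ 0 and hence z ≤ (1/2)[128 + √(16384 + 4·3897600)] = (1/2)[128 + √15606784] ≈ (1/2)(128 + 3950.5422) = 2039.2711.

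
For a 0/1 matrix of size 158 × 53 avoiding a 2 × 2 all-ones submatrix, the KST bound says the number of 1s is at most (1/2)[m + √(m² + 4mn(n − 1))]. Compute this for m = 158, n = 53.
z(158, 53; 2, 2) ≤ (1/2)[158 + √(158² + 4·158·53·52)] = (1/2)[158 + √1766756] = 743.5969

Kővári–Sós–Turán: let r_1, ..., r_158 be the row sums and z = Σ r_i the total number of 1s. Each pair of columns can share at most one row with both entries 1 (else a 2×2 all-ones block appears), so Σ_i C(r_i, 2) ≤ C(53, 2) = 1378. By convexity Σ_i C(r_i, 2) ≥ 158·C(z/158, 2) = z(z − 158)/(2·158), giving z² − 158z − 158·53·52 ≤ 0 and hence z ≤ (1/2)[158 + √(24964 + 4·435448)] = (1/2)[158 + √1766756] ≈ (1/2)(158 + 1329.1937) = 743.5969.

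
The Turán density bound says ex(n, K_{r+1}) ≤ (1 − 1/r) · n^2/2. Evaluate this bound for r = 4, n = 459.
Turán density bound = (3/4) · 459^2/2 = 632043/8 ≈ 79005.375

Turán's theorem: ex(n, K_{r+1}) is achieved by the complete r-partite Turán graph T(n, r) with parts as balanced as possible, and is at most (1 − 1/r) · n^2/2. For r = 4, n = 459: the density bound is (3/4) · 210681/2 = 632043/8 ≈ 79005.375. The integer-valued extremum is e(T(459, 4)) = 79005, which is strictly less than the density bound 632043/8 since 4 ∤ 459 (the parts of T(459, 4) cannot all be equal).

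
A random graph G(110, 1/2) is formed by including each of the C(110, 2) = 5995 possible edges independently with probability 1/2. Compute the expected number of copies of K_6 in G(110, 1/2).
E[# K_6] = C(110, 6) · (1/2)^C(6, 2) = 2141851635 / 2^15 ≈ 65364.124603

For each 6-subset S of vertices (there are C(110, 6) = 2141851635 such S), let X_S = 1 if S induces a K_6 (all C(6, 2) = 15 edges present). Then P(X_S = 1) = (1/2)^15 = 1/32768. By linearity of expectation, E[# K_6] = C(110, 6) · (1/2)^15 = 2141851635 / 32768 ≈ 65364.124603.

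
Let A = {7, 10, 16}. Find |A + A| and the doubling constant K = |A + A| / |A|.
K = |A + A| / |A| = 6/3 = 2

Enumerate A + A = {a + b : a, b ∈ A}. With |A| = 3, there are |A|^2 = 9 ordered sum pairs; collecting distinct values, A + A = {14, 17, 20, 23, 26, 32}, so |A + A| = 6. Thus K = 6/3 = 2. For comparison, the minimum possible |A + A| over all 3-element sets is 2·3 − 1 = 5 (so min K = 5/3), attained only by arithmetic progressions.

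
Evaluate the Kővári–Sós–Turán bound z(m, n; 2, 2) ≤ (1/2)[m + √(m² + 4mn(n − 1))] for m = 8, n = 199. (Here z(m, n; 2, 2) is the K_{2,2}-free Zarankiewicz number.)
z(8, 199; 2, 2) ≤ (1/2)[8 + √(8² + 4·8·199·198)] = (1/2)[8 + √1260928] = 565.4553

Kővári–Sós–Turán: let r_1, ..., r_8 be the row sums and z = Σ r_i the total number of 1s. Each pair of columns can share at most one row with both entries 1 (else a 2×2 all-ones block appears), so Σ_i C(r_i, 2) ≤ C(199, 2) = 19701. By convexity Σ_i C(r_i, 2) ≥ 8·C(z/8, 2) = z(z − 8)/(2·8), giving z² − 8z − 8·199·198 ≤ 0 and hence z ≤ (1/2)[8 + √(64 + 4·315216)] = (1/2)[8 + √1260928] ≈ (1/2)(8 + 1122.9105) = 565.4553.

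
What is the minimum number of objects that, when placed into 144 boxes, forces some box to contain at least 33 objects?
n = (33 − 1)·144 + 1 = 4609

By the generalised pigeonhole principle, to guarantee some box contains ≥ r objects we need more than (r − 1) · k objects total. Threshold: n = (r − 1) · k + 1. With r = 33 and k = 144: n = 32 · 144 + 1 = 4608 + 1 = 4609. For n = 4608 = 32 · 144, we can put exactly 32 objects in every box, avoiding 33 in any single one — so 4609 is tight.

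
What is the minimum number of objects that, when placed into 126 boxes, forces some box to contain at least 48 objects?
n = (48 − 1)·126 + 1 = 5923

By the generalised pigeonhole principle, to guarantee some box contains ≥ r objects we need more than (r − 1) · k objects total. Threshold: n = (r − 1) · k + 1. With r = 48 and k = 126: n = 47 · 126 + 1 = 5922 + 1 = 5923. For n = 5922 = 47 · 126, we can put exactly 47 objects in every box, avoiding 48 in any single one — so 5923 is tight.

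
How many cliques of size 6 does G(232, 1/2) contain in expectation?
E[# K_6] = C(232, 6) · (1/2)^C(6, 2) = 202904412172 / 2^15 = 50726103043/8192 ≈ 6192151.250366

For each 6-subset S of vertices (there are C(232, 6) = 202904412172 such S), let X_S = 1 if S induces a K_6 (all C(6, 2) = 15 edges present). Then P(X_S = 1) = (1/2)^15 = 1/32768. By linearity of expectation, E[# K_6] = C(232, 6) · (1/2)^15 = 202904412172 / 32768 = 50726103043/8192 ≈ 6192151.250366.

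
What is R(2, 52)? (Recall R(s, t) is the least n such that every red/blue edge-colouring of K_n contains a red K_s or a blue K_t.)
R(2, 52) = 52

R(2, k) = k for all k ≥ 2: in a 2-colouring of K_k, either some edge is red (a red K_2) or all edges are blue (a blue K_k). And K_{51} coloured all-blue has no blue K_52, so R(2, 52) > 51. Hence R(2, 52) = 52.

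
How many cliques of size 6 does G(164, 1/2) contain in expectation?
E[# K_6] = C(164, 6) · (1/2)^C(6, 2) = 24635248848 / 2^15 = 1539703053/2048 ≈ 751808.131348

For each 6-subset S of vertices (there are C(164, 6) = 24635248848 such S), let X_S = 1 if S induces a K_6 (all C(6, 2) = 15 edges present). Then P(X_S = 1) = (1/2)^15 = 1/32768. By linearity of expectation, E[# K_6] = C(164, 6) · (1/2)^15 = 24635248848 / 32768 = 1539703053/2048 ≈ 751808.131348.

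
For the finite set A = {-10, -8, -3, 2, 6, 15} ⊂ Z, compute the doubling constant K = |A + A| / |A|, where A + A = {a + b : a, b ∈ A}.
K = |A + A| / |A| = 19/6

Enumerate A + A = {a + b : a, b ∈ A}. With |A| = 6, there are |A|^2 = 36 ordered sum pairs; collecting distinct values, A + A = {-20, -18, -16, -13, -11, -8, -6, -4, -2, -1, 3, 4, 5, 7, 8, 12, 17, 21, 30}, so |A + A| = 19. Thus K = 19/6. For comparison, the minimum possible |A + A| over all 6-element sets is 2·6 − 1 = 11 (so min K = 11/6), attained only by arithmetic progressions.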